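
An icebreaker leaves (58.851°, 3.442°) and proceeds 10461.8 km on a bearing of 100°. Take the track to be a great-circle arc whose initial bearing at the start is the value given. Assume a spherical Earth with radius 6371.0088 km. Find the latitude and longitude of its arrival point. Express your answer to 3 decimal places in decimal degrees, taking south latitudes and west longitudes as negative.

Central angle δ = d/R = 1.642095 rad.
With φ₁ = 58.851° = 1.027144 rad and θ = 100° = 1.745329 rad:
sin φ₂ = sin φ₁ cos δ + cos φ₁ sin δ cos θ = (0.855825)(-0.071238) + (0.517265)(0.997459)(-0.173648) = -0.150561
φ₂ = asin(-0.150561) = -0.151136 rad = -8.659°.
Δλ = atan2( sin θ sin δ cos φ₁ , cos δ − sin φ₁ sin φ₂ ) = atan2(0.508113, 0.057616) = 1.457886 rad = 83.531°.
λ₂ = 3.442° + 83.531° = 86.973°.

latitude -8.659°, longitude 86.973°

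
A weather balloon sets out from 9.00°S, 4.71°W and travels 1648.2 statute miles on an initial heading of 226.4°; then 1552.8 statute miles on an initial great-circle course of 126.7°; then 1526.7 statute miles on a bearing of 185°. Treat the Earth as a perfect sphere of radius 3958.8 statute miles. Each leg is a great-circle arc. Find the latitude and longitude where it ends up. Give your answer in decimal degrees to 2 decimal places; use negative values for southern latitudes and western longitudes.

Apply the spherical direct solution leg by leg, carrying full precision between legs.
Leg 1: from (-9.00°, -4.71°), δ = 1648.2/3958.8 = 0.416338 rad, θ = 226.4° → φ = -24.74°, λ = -23.52°.
Leg 2: from (-24.74°, -23.52°), δ = 1552.8/3958.8 = 0.392240 rad, θ = 126.7° → φ = -36.46°, λ = -1.12°.
Leg 3: from (-36.46°, -1.12°), δ = 1526.7/3958.8 = 0.385647 rad, θ = 185° → φ = -58.43°, λ = -4.71°.

latitude -58.43°, longitude -4.71°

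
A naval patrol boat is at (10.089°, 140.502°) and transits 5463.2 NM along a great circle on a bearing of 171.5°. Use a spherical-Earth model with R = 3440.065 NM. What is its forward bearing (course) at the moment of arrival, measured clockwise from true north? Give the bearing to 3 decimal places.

The arc subtends δ = 5463.2/3440.065 = 1.588110 rad at the centre.
With φ₁ = 10.089° = 0.176086 rad and θ = 171.5° = 2.993240 rad:
sin φ₂ = sin φ₁ cos δ + cos φ₁ sin δ cos θ = (0.175178)(-0.017312) + (0.984537)(0.999850)(-0.989016) = -0.976609
φ₂ = asin(-0.976609) = -1.354083 rad = -77.583°.
Δλ = atan2( sin θ sin δ cos φ₁ , cos δ − sin φ₁ sin φ₂ ) = atan2(0.145502, 0.153768) = 0.757785 rad = 43.418°.
λ₂ = 140.502° + 43.418° = 183.920°, normalized to (−180°, 180°] → -176.080°.
The forward bearing on arrival equals the back-azimuth from the destination plus 180°.
Back-azimuth from P₂ (-77.583°, -176.080°) to P₁ (10.089°, 140.502°), with Δλ' = λ₁ − λ₂ = 316.582°: atan2( sin Δλ' cos φ₁ , cos φ₂ sin φ₁ − sin φ₂ cos φ₁ cos Δλ' ) = 317.407°.
Final bearing = (317.407° + 180°) mod 360° = 137.407°.

final bearing 137.407°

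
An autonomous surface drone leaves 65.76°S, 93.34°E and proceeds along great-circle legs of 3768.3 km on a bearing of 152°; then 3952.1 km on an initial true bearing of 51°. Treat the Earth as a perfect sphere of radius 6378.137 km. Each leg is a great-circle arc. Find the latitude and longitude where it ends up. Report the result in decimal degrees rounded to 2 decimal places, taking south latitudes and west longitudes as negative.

Apply the spherical direct solution leg by leg, carrying full precision between legs.
Leg 1: from (-65.76°, 93.34°), δ = 3768.3/6378.137 = 0.590815 rad, θ = 152° → φ = -73.58°, λ = -154.31°.
Leg 2: from (-73.58°, -154.31°), δ = 3952.1/6378.137 = 0.619632 rad, θ = 51° → φ = -42.65°, λ = -116.46°.

latitude -42.65°, longitude -116.46°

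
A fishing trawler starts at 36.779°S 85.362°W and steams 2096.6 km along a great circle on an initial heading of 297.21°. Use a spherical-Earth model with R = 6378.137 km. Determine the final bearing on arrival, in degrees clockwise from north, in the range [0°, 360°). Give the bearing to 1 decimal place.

final bearing 307.2°

The arc subtends δ = 2096.6/6378.137 = 0.328717 rad at the centre.
With φ₁ = -36.779° = -0.641915 rad and θ = 297.21° = 5.187293 rad:
sin φ₂ = sin φ₁ cos δ + cos φ₁ sin δ cos θ = (-0.598730)(0.946457) + (0.800951)(0.322829)(0.457253) = -0.448441
φ₂ = asin(-0.448441) = -0.465020 rad = -26.644°.
For the longitude increment, Δλ = atan2( sin θ sin δ cos φ₁, cos δ − sin φ₁ sin φ₂ ) = atan2(-0.229956, 0.677963) = -18.736°.
λ₂ = λ₁ + Δλ = -104.098°.
The forward bearing on arrival equals the back-azimuth from the destination plus 180°.
Back-azimuth from P₂ (-26.6°, -104.1°) to P₁ (-36.8°, -85.4°), with Δλ' = λ₁ − λ₂ = 18.7°: atan2( sin Δλ' cos φ₁ , cos φ₂ sin φ₁ − sin φ₂ cos φ₁ cos Δλ' ) = 127.2°.
Final bearing = (127.2° + 180°) mod 360° = 307.2°.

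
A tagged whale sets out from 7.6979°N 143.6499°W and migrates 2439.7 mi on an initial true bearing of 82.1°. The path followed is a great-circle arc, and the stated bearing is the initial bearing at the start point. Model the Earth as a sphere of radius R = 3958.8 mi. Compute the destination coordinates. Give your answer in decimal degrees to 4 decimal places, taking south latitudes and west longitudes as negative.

latitude 10.8381°, longitude -107.9944°

The arc subtends δ = 2439.7/3958.8 = 0.616273 rad at the centre.
Start latitude φ₁ = 0.134354 rad; initial bearing θ = 1.432915 rad.
Applying the spherical law of cosines for sides, sin φ₂ = sin φ₁ cos δ + cos φ₁ sin δ cos θ = 0.188035, so φ₂ = 10.8381°.
For the longitude increment, Δλ = atan2( sin θ sin δ cos φ₁, cos δ − sin φ₁ sin φ₂ ) = atan2(0.567353, 0.790851) = 35.6555°.
λ₂ = λ₁ + Δλ = -107.9944°.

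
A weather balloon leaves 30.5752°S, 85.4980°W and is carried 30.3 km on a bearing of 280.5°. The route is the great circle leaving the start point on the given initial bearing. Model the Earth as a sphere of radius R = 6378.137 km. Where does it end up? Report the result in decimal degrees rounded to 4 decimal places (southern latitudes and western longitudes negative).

latitude -30.5252°, longitude -85.8087°

Angular distance δ = d/R = 30.3 / 6378.137 = 0.004751 rad.
Start latitude φ₁ = -0.533638 rad; initial bearing θ = 4.895649 rad.
Destination latitude: φ₂ = arcsin( sin φ₁ cos δ + cos φ₁ sin δ cos θ ) = arcsin(-0.507918) = -30.5252°.
For the longitude increment, Δλ = atan2( sin θ sin δ cos φ₁, cos δ − sin φ₁ sin φ₂ ) = atan2(-0.004022, 0.741627) = -0.3107°.
λ₂ = -85.4980° + -0.3107° = -85.8087°.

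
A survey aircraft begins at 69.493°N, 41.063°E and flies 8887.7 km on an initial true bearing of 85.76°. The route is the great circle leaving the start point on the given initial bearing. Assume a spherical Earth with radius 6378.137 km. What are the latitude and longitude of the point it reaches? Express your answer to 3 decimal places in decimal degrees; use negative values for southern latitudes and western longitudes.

latitude 10.995°, longitude 131.434°

δ = 8887.7/6378.137 = 1.393463 rad (79.8396°).
Converting: φ₁ = 1.212882 rad, θ = 1.496794 rad.
Destination latitude: φ₂ = arcsin( sin φ₁ cos δ + cos φ₁ sin δ cos θ ) = arcsin(0.190721) = 10.995°.
Δλ = atan2( sin θ sin δ cos φ₁ , cos δ − sin φ₁ sin φ₂ ) = atan2(0.343884, -0.002230) = 1.577280 rad = 90.371°.
λ₂ = λ₁ + Δλ = 131.434°.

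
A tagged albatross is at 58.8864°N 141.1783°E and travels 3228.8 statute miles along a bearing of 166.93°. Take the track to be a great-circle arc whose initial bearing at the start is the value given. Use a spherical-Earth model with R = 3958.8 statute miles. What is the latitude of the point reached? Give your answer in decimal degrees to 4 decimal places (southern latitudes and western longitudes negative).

latitude 12.7278°

The arc subtends δ = 3228.8/3958.8 = 0.815601 rad at the centre.
With φ₁ = 58.8864° = 1.027762 rad and θ = 166.93° = 2.913478 rad:
Applying the spherical law of cosines for sides, sin φ₂ = sin φ₁ cos δ + cos φ₁ sin δ cos θ = 0.220320, so φ₂ = 12.7278°.
For the longitude increment, Δλ = atan2( sin θ sin δ cos φ₁, cos δ − sin φ₁ sin φ₂ ) = atan2(0.085087, 0.496805) = 9.7186°.
Hence λ₂ = 141.1783° + 9.7186° = 150.8969°.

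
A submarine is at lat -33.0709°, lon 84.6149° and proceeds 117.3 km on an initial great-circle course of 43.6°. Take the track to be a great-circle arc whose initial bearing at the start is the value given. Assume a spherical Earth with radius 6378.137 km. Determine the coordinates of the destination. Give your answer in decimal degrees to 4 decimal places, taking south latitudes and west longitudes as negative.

δ = 117.3/6378.137 = 0.018391 rad (1.0537°).
Converting: φ₁ = -0.577196 rad, θ = 0.760964 rad.
Destination latitude: φ₂ = arcsin( sin φ₁ cos δ + cos φ₁ sin δ cos θ ) = arcsin(-0.534424) = -32.3049°.
Δλ = atan2( sin θ sin δ cos φ₁ , cos δ − sin φ₁ sin φ₂ ) = atan2(0.010628, 0.708208) = 0.015005 rad = 0.8597°.
λ₂ = λ₁ + Δλ = 85.4746°.

latitude -32.3049°, longitude 85.4746°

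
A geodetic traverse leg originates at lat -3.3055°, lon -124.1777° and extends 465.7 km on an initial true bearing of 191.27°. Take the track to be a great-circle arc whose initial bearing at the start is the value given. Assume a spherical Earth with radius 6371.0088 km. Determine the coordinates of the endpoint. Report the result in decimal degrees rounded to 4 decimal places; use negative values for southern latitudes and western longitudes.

latitude -7.4124°, longitude -125.0024°

Central angle δ = d/R = 0.073097 rad.
Start latitude φ₁ = -0.057692 rad; initial bearing θ = 3.338291 rad.
Applying the spherical law of cosines for sides, sin φ₂ = sin φ₁ cos δ + cos φ₁ sin δ cos θ = -0.129010, so φ₂ = -7.4124°.
For the longitude increment, Δλ = atan2( sin θ sin δ cos φ₁, cos δ − sin φ₁ sin φ₂ ) = atan2(-0.014249, 0.989891) = -0.8247°.
λ₂ = -124.1777° + -0.8247° = -125.0024°.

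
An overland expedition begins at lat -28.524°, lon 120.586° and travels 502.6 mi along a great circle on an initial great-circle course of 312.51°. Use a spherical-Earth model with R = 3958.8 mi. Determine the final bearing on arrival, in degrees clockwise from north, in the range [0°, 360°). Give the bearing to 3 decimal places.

δ = 502.6/3958.8 = 0.126958 rad (7.2741°).
Start latitude φ₁ = -0.497838 rad; initial bearing θ = 5.454328 rad.
Destination latitude: φ₂ = arcsin( sin φ₁ cos δ + cos φ₁ sin δ cos θ ) = arcsin(-0.398511) = -23.485°.
Δλ = atan2( sin θ sin δ cos φ₁ , cos δ − sin φ₁ sin φ₂ ) = atan2(-0.082007, 0.801652) = -0.101943 rad = -5.841°.
λ₂ = λ₁ + Δλ = 114.745°.
The forward bearing on arrival equals the back-azimuth from the destination plus 180°.
Back-azimuth from P₂ (-23.485°, 114.745°) to P₁ (-28.524°, 120.586°), with Δλ' = λ₁ − λ₂ = 5.841°: atan2( sin Δλ' cos φ₁ , cos φ₂ sin φ₁ − sin φ₂ cos φ₁ cos Δλ' ) = 135.075°.
Final bearing = (135.075° + 180°) mod 360° = 315.075°.

final bearing 315.075°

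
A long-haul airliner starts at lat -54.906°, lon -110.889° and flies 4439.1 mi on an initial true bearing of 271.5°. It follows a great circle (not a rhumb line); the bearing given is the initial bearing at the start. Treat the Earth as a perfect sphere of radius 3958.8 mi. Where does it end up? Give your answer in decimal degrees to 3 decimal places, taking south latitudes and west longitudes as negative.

δ = 4439.1/3958.8 = 1.121325 rad (64.2472°).
Start latitude φ₁ = -0.958290 rad; initial bearing θ = 4.738569 rad.
Destination latitude: φ₂ = arcsin( sin φ₁ cos δ + cos φ₁ sin δ cos θ ) = arcsin(-0.341949) = -19.996°.
Δλ = atan2( sin θ sin δ cos φ₁ , cos δ − sin φ₁ sin φ₂ ) = atan2(-0.517639, 0.154704) = -1.280382 rad = -73.360°.
λ₂ = -110.889° + -73.360° = -184.249°, normalized to (−180°, 180°] → 175.751°.

latitude -19.996°, longitude 175.751°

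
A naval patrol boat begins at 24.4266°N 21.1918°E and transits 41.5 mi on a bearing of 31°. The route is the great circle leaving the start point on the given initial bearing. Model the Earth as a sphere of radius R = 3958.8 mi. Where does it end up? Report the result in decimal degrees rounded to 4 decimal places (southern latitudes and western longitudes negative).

latitude 24.9411°, longitude 21.5330°

The arc subtends δ = 41.5/3958.8 = 0.010483 rad at the centre.
Converting: φ₁ = 0.426325 rad, θ = 0.541052 rad.
Destination latitude: φ₂ = arcsin( sin φ₁ cos δ + cos φ₁ sin δ cos θ ) = arcsin(0.421686) = 24.9411°.
Then Δλ = atan2(0.004916, 0.825567) = 0.005954 rad, from sin θ sin δ cos φ₁ over cos δ − sin φ₁ sin φ₂.
Hence λ₂ = 21.1918° + 0.3412° = 21.5330°.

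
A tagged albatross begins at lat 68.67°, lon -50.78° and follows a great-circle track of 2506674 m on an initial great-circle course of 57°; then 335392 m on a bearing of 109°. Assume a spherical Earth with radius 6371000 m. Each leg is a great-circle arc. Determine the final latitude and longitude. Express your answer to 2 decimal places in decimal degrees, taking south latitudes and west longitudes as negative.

Apply the spherical direct solution leg by leg, carrying full precision between legs.
Leg 1: from (68.67°, -50.78°), δ = 2506674/6371000 = 0.393451 rad, θ = 57° → φ = 69.44°, λ = 15.47°.
Leg 2: from (69.44°, 15.47°), δ = 335392/6371000 = 0.052644 rad, θ = 109° → φ = 68.27°, λ = 23.20°.

latitude 68.27°, longitude 23.20°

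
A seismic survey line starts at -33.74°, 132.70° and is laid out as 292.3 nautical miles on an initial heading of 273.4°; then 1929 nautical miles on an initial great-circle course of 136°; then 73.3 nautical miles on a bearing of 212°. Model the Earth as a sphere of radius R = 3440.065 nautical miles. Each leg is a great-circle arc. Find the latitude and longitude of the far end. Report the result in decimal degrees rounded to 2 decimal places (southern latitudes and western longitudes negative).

Apply the spherical direct solution leg by leg, carrying full precision between legs.
Leg 1: from (-33.74°, 132.70°), δ = 292.3/3440.065 = 0.084969 rad, θ = 273.4° → φ = -33.31°, λ = 126.88°.
Leg 2: from (-33.31°, 126.88°), δ = 1929/3440.065 = 0.560745 rad, θ = 136° → φ = -51.70°, λ = 163.47°.
Leg 3: from (-51.70°, 163.47°), δ = 73.3/3440.065 = 0.021308 rad, θ = 212° → φ = -52.73°, λ = 162.41°.

latitude -52.73°, longitude 162.41°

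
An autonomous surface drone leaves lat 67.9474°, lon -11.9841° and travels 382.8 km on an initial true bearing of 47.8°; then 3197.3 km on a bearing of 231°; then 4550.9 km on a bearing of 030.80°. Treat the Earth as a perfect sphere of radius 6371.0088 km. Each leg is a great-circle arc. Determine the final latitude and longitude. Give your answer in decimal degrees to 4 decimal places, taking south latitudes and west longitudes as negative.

Apply the spherical direct solution leg by leg, carrying full precision between legs.
Leg 1: from (67.9474°, -11.9841°), δ = 382.8/6371.0088 = 0.060085 rad, θ = 47.8° → φ = 70.1039°, λ = -4.4732°.
Leg 2: from (70.1039°, -4.4732°), δ = 3197.3/6371.0088 = 0.501851 rad, θ = 231° → φ = 46.1652°, λ = -37.1423°.
Leg 3: from (46.1652°, -37.1423°), δ = 4550.9/6371.0088 = 0.714314 rad, θ = 30.8° → φ = 69.1832°, λ = 33.5722°.

latitude 69.1832°, longitude 33.5722°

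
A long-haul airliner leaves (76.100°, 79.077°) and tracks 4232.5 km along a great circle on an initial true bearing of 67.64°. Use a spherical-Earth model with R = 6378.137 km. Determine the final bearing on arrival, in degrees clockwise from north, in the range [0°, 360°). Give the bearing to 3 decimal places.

δ = 4232.5/6378.137 = 0.663595 rad (38.0212°).
With φ₁ = 76.100° = 1.328196 rad and θ = 67.64° = 1.180541 rad:
sin φ₂ = sin φ₁ cos δ + cos φ₁ sin δ cos θ = (0.970716)(0.787783) + (0.240228)(0.615953)(0.380425) = 0.821005
φ₂ = asin(0.821005) = 0.963169 rad = 55.186°.
Then Δλ = atan2(0.136844, -0.009180) = 1.637781 rad, from sin θ sin δ cos φ₁ over cos δ − sin φ₁ sin φ₂.
Hence λ₂ = 79.077° + 93.838° = 172.915°.
The forward bearing on arrival equals the back-azimuth from the destination plus 180°.
Back-azimuth from P₂ (55.186°, 172.915°) to P₁ (76.100°, 79.077°), with Δλ' = λ₁ − λ₂ = -93.838°: atan2( sin Δλ' cos φ₁ , cos φ₂ sin φ₁ − sin φ₂ cos φ₁ cos Δλ' ) = 337.099°.
Final bearing = (337.099° + 180°) mod 360° = 157.099°.

final bearing 157.099°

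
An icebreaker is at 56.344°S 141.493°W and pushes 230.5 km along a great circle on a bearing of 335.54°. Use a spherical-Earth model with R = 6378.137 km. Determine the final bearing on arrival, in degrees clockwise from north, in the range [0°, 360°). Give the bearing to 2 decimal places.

The arc subtends δ = 230.5/6378.137 = 0.036139 rad at the centre.
With φ₁ = -56.344° = -0.983388 rad and θ = 335.54° = 5.856278 rad:
sin φ₂ = sin φ₁ cos δ + cos φ₁ sin δ cos θ = (-0.832380)(0.999347) + (0.554205)(0.036131)(0.910251) = -0.813610
φ₂ = asin(-0.813610) = -0.950334 rad = -54.450°.
For the longitude increment, Δλ = atan2( sin θ sin δ cos φ₁, cos δ − sin φ₁ sin φ₂ ) = atan2(-0.008291, 0.322115) = -1.474°.
λ₂ = λ₁ + Δλ = -142.967°.
The forward bearing on arrival equals the back-azimuth from the destination plus 180°.
Back-azimuth from P₂ (-54.45°, -142.97°) to P₁ (-56.34°, -141.49°), with Δλ' = λ₁ − λ₂ = 1.47°: atan2( sin Δλ' cos φ₁ , cos φ₂ sin φ₁ − sin φ₂ cos φ₁ cos Δλ' ) = 156.75°.
Final bearing = (156.75° + 180°) mod 360° = 336.75°.

final bearing 336.75°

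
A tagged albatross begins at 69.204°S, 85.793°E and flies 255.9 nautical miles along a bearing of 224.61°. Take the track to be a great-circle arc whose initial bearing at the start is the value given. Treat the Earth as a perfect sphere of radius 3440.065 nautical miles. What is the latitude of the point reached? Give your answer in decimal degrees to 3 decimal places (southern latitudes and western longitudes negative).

latitude -71.999°

The arc subtends δ = 255.9/3440.065 = 0.074388 rad at the centre.
Converting: φ₁ = -1.207838 rad, θ = 3.920184 rad.
Applying the spherical law of cosines for sides, sin φ₂ = sin φ₁ cos δ + cos φ₁ sin δ cos θ = -0.951050, so φ₂ = -71.999°.
Δλ = atan2( sin θ sin δ cos φ₁ , cos δ − sin φ₁ sin φ₂ ) = atan2(-0.018531, 0.108145) = -0.169702 rad = -9.723°.
λ₂ = λ₁ + Δλ = 76.070°.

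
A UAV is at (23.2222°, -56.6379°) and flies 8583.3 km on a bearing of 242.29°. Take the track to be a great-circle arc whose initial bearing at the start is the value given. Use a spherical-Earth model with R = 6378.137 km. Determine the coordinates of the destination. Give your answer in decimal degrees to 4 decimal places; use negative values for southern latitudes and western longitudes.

The arc subtends δ = 8583.3/6378.137 = 1.345738 rad at the centre.
Start latitude φ₁ = 0.405304 rad; initial bearing θ = 4.228758 rad.
sin φ₂ = sin φ₁ cos δ + cos φ₁ sin δ cos θ = (0.394298)(0.223163) + (0.918983)(0.974781)(-0.464997) = -0.328554
φ₂ = asin(-0.328554) = -0.334772 rad = -19.1810°.
Δλ = atan2( sin θ sin δ cos φ₁ , cos δ − sin φ₁ sin φ₂ ) = atan2(-0.793069, 0.352712) = -1.152323 rad = -66.0232°.
λ₂ = λ₁ + Δλ = -122.6611°.

latitude -19.1810°, longitude -122.6611°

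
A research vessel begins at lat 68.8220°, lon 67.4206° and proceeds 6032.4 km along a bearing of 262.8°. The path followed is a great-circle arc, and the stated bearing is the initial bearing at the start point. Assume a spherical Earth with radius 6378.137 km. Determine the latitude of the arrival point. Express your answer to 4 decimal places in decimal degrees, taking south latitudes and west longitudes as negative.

δ = 6032.4/6378.137 = 0.945793 rad (54.1900°).
Converting: φ₁ = 1.201170 rad, θ = 4.586725 rad.
Applying the spherical law of cosines for sides, sin φ₂ = sin φ₁ cos δ + cos φ₁ sin δ cos θ = 0.508864, so φ₂ = 30.5882°.
Δλ = atan2( sin θ sin δ cos φ₁ , cos δ − sin φ₁ sin φ₂ ) = atan2(-0.290663, 0.110603) = -1.207196 rad = -69.1672°.
λ₂ = 67.4206° + -69.1672° = -1.7466°.

latitude 30.5882°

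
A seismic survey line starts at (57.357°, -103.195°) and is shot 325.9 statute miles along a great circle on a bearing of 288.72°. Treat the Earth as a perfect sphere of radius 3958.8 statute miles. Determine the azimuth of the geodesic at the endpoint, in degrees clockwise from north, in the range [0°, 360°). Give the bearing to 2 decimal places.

Angular distance δ = d/R = 325.9 / 3958.8 = 0.082323 rad.
With φ₁ = 57.357° = 1.001068 rad and θ = 288.72° = 5.039115 rad:
sin φ₂ = sin φ₁ cos δ + cos φ₁ sin δ cos θ = (0.842048)(0.996613) + (0.539403)(0.082230)(0.320944) = 0.853432
φ₂ = asin(0.853432) = 1.022534 rad = 58.587°.
Δλ = atan2( sin θ sin δ cos φ₁ , cos δ − sin φ₁ sin φ₂ ) = atan2(-0.042009, 0.277983) = -0.149984 rad = -8.593°.
λ₂ = -103.195° + -8.593° = -111.788°.
The forward bearing on arrival equals the back-azimuth from the destination plus 180°.
Back-azimuth from P₂ (58.59°, -111.79°) to P₁ (57.36°, -103.19°), with Δλ' = λ₁ − λ₂ = 8.59°: atan2( sin Δλ' cos φ₁ , cos φ₂ sin φ₁ − sin φ₂ cos φ₁ cos Δλ' ) = 101.43°.
Final bearing = (101.43° + 180°) mod 360° = 281.43°.

final bearing 281.43°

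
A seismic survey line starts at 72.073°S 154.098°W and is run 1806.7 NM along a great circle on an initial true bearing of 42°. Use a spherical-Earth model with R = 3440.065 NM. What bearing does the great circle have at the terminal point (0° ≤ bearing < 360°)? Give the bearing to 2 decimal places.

The arc subtends δ = 1806.7/3440.065 = 0.525194 rad at the centre.
With φ₁ = -72.073° = -1.257911 rad and θ = 42° = 0.733038 rad:
sin φ₂ = sin φ₁ cos δ + cos φ₁ sin δ cos θ = (-0.951449)(0.865227) + (0.307805)(0.501380)(0.743145) = -0.708532
φ₂ = asin(-0.708532) = -0.787416 rad = -45.116°.
For the longitude increment, Δλ = atan2( sin θ sin δ cos φ₁, cos δ − sin φ₁ sin φ₂ ) = atan2(0.103265, 0.191094) = 28.386°.
λ₂ = -154.098° + 28.386° = -125.712°.
The forward bearing on arrival equals the back-azimuth from the destination plus 180°.
Back-azimuth from P₂ (-45.12°, -125.71°) to P₁ (-72.07°, -154.10°), with Δλ' = λ₁ − λ₂ = -28.39°: atan2( sin Δλ' cos φ₁ , cos φ₂ sin φ₁ − sin φ₂ cos φ₁ cos Δλ' ) = 196.97°.
Final bearing = (196.97° + 180°) mod 360° = 16.97°.

final bearing 16.97°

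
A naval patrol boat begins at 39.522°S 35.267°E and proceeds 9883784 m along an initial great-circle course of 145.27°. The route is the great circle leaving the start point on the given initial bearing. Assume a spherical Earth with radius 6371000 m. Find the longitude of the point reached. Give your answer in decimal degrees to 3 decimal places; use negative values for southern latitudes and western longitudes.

Angular distance δ = d/R = 9883784 / 6371000 = 1.551371 rad.
With φ₁ = -39.522° = -0.689789 rad and θ = 145.27° = 2.535440 rad:
sin φ₂ = sin φ₁ cos δ + cos φ₁ sin δ cos θ = (-0.636374)(0.019424) + (0.771380)(0.999811)(-0.821846) = -0.646197
φ₂ = asin(-0.646197) = -0.702591 rad = -40.255°.
Δλ = atan2( sin θ sin δ cos φ₁ , cos δ − sin φ₁ sin φ₂ ) = atan2(0.439380, -0.391799) = 2.299012 rad = 131.724°.
λ₂ = 35.267° + 131.724° = 166.991°.

longitude 166.991°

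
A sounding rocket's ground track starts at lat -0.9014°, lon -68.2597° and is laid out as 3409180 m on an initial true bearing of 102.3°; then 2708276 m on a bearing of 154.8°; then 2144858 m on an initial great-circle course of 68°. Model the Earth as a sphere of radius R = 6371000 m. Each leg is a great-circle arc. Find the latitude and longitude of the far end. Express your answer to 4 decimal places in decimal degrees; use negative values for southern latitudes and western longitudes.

latitude -20.2524°, longitude -7.5153°

Apply the spherical direct solution leg by leg, carrying full precision between legs.
Leg 1: from (-0.9014°, -68.2597°), δ = 3409180/6371000 = 0.535109 rad, θ = 102.3° → φ = -7.0162°, λ = -38.1280°.
Leg 2: from (-7.0162°, -38.1280°), δ = 2708276/6371000 = 0.425094 rad, θ = 154.8° → φ = -28.7927°, λ = -26.5697°.
Leg 3: from (-28.7927°, -26.5697°), δ = 2144858/6371000 = 0.336660 rad, θ = 68° → φ = -20.2524°, λ = -7.5153°.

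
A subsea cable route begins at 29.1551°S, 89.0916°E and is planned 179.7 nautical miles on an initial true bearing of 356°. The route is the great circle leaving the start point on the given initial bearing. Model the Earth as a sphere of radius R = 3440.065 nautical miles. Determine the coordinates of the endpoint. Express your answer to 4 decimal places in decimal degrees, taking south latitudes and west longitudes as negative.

latitude -26.1692°, longitude 88.8591°

Central angle δ = d/R = 0.052237 rad.
Converting: φ₁ = -0.508852 rad, θ = 6.213372 rad.
sin φ₂ = sin φ₁ cos δ + cos φ₁ sin δ cos θ = (-0.487175)(0.998636) + (0.873304)(0.052214)(0.997564) = -0.441024
φ₂ = asin(-0.441024) = -0.456739 rad = -26.1692°.
Δλ = atan2( sin θ sin δ cos φ₁ , cos δ − sin φ₁ sin φ₂ ) = atan2(-0.003181, 0.783780) = -0.004058 rad = -0.2325°.
λ₂ = 89.0916° + -0.2325° = 88.8591°.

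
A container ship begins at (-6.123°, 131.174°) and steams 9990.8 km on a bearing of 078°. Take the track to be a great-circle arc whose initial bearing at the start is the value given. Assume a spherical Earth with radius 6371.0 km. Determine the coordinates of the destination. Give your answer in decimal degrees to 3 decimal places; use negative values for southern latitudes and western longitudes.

δ = 9990.8/6371 = 1.568168 rad (89.8494°).
With φ₁ = -6.123° = -0.106867 rad and θ = 78° = 1.361357 rad:
Applying the spherical law of cosines for sides, sin φ₂ = sin φ₁ cos δ + cos φ₁ sin δ cos θ = 0.206445, so φ₂ = 11.914°.
Δλ = atan2( sin θ sin δ cos φ₁ , cos δ − sin φ₁ sin φ₂ ) = atan2(0.972564, 0.024648) = 1.545458 rad = 88.548°.
λ₂ = 131.174° + 88.548° = 219.722°, normalized to (−180°, 180°] → -140.278°.

latitude 11.914°, longitude -140.278°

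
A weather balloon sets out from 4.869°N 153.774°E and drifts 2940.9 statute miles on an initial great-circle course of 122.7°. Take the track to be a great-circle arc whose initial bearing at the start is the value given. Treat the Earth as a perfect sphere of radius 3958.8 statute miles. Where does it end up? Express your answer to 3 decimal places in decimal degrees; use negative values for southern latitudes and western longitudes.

The arc subtends δ = 2940.9/3958.8 = 0.742877 rad at the centre.
Converting: φ₁ = 0.084980 rad, θ = 2.141519 rad.
sin φ₂ = sin φ₁ cos δ + cos φ₁ sin δ cos θ = (0.084878)(0.736526) + (0.996391)(0.676409)(-0.540240) = -0.301590
φ₂ = asin(-0.301590) = -0.306360 rad = -17.553°.
For the longitude increment, Δλ = atan2( sin θ sin δ cos φ₁, cos δ − sin φ₁ sin φ₂ ) = atan2(0.567152, 0.762124) = 36.656°.
λ₂ = 153.774° + 36.656° = 190.430°, normalized to (−180°, 180°] → -169.570°.

latitude -17.553°, longitude -169.570°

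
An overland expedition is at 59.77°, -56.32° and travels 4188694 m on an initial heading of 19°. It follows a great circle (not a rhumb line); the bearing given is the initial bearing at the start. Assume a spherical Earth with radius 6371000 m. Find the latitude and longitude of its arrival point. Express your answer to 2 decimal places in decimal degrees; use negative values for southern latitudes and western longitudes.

Angular distance δ = d/R = 4188694 / 6371000 = 0.657463 rad.
With φ₁ = 59.77° = 1.043183 rad and θ = 19° = 0.331613 rad:
Applying the spherical law of cosines for sides, sin φ₂ = sin φ₁ cos δ + cos φ₁ sin δ cos θ = 0.974819, so φ₂ = 77.11°.
Then Δλ = atan2(0.100170, -0.050709) = 2.039415 rad, from sin θ sin δ cos φ₁ over cos δ − sin φ₁ sin φ₂.
λ₂ = λ₁ + Δλ = 60.53°.

latitude 77.11°, longitude 60.53°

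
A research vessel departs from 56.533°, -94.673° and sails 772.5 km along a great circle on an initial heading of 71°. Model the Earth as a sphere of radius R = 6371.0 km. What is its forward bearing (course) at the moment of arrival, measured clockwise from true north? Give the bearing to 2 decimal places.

Central angle δ = d/R = 0.121253 rad.
Start latitude φ₁ = 0.986687 rad; initial bearing θ = 1.239184 rad.
sin φ₂ = sin φ₁ cos δ + cos φ₁ sin δ cos θ = (0.834204)(0.992658) + (0.551457)(0.120956)(0.325568) = 0.849795
φ₂ = asin(0.849795) = 1.015596 rad = 58.189°.
For the longitude increment, Δλ = atan2( sin θ sin δ cos φ₁, cos δ − sin φ₁ sin φ₂ ) = atan2(0.063068, 0.283756) = 12.531°.
Hence λ₂ = -94.673° + 12.531° = -82.142°.
The forward bearing on arrival equals the back-azimuth from the destination plus 180°.
Back-azimuth from P₂ (58.19°, -82.14°) to P₁ (56.53°, -94.67°), with Δλ' = λ₁ − λ₂ = -12.53°: atan2( sin Δλ' cos φ₁ , cos φ₂ sin φ₁ − sin φ₂ cos φ₁ cos Δλ' ) = 261.57°.
Final bearing = (261.57° + 180°) mod 360° = 81.57°.

final bearing 81.57°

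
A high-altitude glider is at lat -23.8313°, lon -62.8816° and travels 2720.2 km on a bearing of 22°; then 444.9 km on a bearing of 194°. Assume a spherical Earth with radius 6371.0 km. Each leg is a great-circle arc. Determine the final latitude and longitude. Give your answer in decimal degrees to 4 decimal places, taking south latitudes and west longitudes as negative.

Apply the spherical direct solution leg by leg, carrying full precision between legs.
Leg 1: from (-23.8313°, -62.8816°), δ = 2720.2/6371 = 0.426966 rad, θ = 22° → φ = -0.9484°, λ = -53.9561°.
Leg 2: from (-0.9484°, -53.9561°), δ = 444.9/6371 = 0.069832 rad, θ = 194° → φ = -4.8303°, λ = -54.9268°.

latitude -4.8303°, longitude -54.9268°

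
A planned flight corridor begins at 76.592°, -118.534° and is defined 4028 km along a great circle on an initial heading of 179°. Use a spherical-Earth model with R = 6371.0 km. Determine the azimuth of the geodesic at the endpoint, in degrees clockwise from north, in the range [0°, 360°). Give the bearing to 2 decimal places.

δ = 4028/6371 = 0.632240 rad (36.2247°).
Start latitude φ₁ = 1.336783 rad; initial bearing θ = 3.124139 rad.
sin φ₂ = sin φ₁ cos δ + cos φ₁ sin δ cos θ = (0.972744)(0.806706) + (0.231884)(0.590953)(-0.999848) = 0.647706
φ₂ = asin(0.647706) = 0.704570 rad = 40.369°.
For the longitude increment, Δλ = atan2( sin θ sin δ cos φ₁, cos δ − sin φ₁ sin φ₂ ) = atan2(0.002392, 0.176654) = 0.776°.
λ₂ = λ₁ + Δλ = -117.758°.
The forward bearing on arrival equals the back-azimuth from the destination plus 180°.
Back-azimuth from P₂ (40.37°, -117.76°) to P₁ (76.59°, -118.53°), with Δλ' = λ₁ − λ₂ = -0.78°: atan2( sin Δλ' cos φ₁ , cos φ₂ sin φ₁ − sin φ₂ cos φ₁ cos Δλ' ) = 359.70°.
Final bearing = (359.70° + 180°) mod 360° = 179.70°.

final bearing 179.70°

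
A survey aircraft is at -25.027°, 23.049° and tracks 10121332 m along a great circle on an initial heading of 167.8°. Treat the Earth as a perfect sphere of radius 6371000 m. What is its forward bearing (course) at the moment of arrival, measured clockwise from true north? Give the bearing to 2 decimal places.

Central angle δ = d/R = 1.588657 rad.
Converting: φ₁ = -0.436804 rad, θ = 2.928662 rad.
sin φ₂ = sin φ₁ cos δ + cos φ₁ sin δ cos θ = (-0.423045)(-0.017859) + (0.906109)(0.999841)(-0.977416) = -0.877948
φ₂ = asin(-0.877948) = -1.071560 rad = -61.396°.
Then Δλ = atan2(0.191453, -0.389271) = 2.684508 rad, from sin θ sin δ cos φ₁ over cos δ − sin φ₁ sin φ₂.
Hence λ₂ = 23.049° + 153.811° = 176.860°.
The forward bearing on arrival equals the back-azimuth from the destination plus 180°.
Back-azimuth from P₂ (-61.40°, 176.86°) to P₁ (-25.03°, 23.05°), with Δλ' = λ₁ − λ₂ = -153.81°: atan2( sin Δλ' cos φ₁ , cos φ₂ sin φ₁ − sin φ₂ cos φ₁ cos Δλ' ) = 203.58°.
Final bearing = (203.58° + 180°) mod 360° = 23.58°.

final bearing 23.58°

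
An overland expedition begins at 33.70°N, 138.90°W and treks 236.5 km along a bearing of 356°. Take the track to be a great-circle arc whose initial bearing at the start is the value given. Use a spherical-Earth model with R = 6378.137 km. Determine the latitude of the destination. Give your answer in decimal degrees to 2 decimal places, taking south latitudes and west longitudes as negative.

Angular distance δ = d/R = 236.5 / 6378.137 = 0.037080 rad.
Start latitude φ₁ = 0.588176 rad; initial bearing θ = 6.213372 rad.
Destination latitude: φ₂ = arcsin( sin φ₁ cos δ + cos φ₁ sin δ cos θ ) = arcsin(0.585230) = 35.82°.
Then Δλ = atan2(-0.002151, 0.674601) = -0.003189 rad, from sin θ sin δ cos φ₁ over cos δ − sin φ₁ sin φ₂.
λ₂ = λ₁ + Δλ = -139.08°.

latitude 35.82°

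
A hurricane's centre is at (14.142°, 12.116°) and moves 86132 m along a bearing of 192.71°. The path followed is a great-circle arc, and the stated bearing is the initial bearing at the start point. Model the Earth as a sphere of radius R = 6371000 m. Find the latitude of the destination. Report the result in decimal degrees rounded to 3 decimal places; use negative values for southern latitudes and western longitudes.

latitude 13.386°

Angular distance δ = d/R = 86132 / 6371000 = 0.013519 rad.
Converting: φ₁ = 0.246824 rad, θ = 3.363424 rad.
Applying the spherical law of cosines for sides, sin φ₂ = sin φ₁ cos δ + cos φ₁ sin δ cos θ = 0.231516, so φ₂ = 13.386°.
For the longitude increment, Δλ = atan2( sin θ sin δ cos φ₁, cos δ − sin φ₁ sin φ₂ ) = atan2(-0.002884, 0.943343) = -0.175°.
λ₂ = λ₁ + Δλ = 11.941°.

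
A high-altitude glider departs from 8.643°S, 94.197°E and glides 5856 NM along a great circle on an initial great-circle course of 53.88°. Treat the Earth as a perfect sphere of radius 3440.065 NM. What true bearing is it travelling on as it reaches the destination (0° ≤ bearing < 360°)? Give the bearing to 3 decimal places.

final bearing 84.808°

Angular distance δ = d/R = 5856 / 3440.065 = 1.702293 rad.
Start latitude φ₁ = -0.150849 rad; initial bearing θ = 0.940383 rad.
Destination latitude: φ₂ = arcsin( sin φ₁ cos δ + cos φ₁ sin δ cos θ ) = arcsin(0.597457) = 36.688°.
Then Δλ = atan2(0.791716, -0.041334) = 1.622957 rad, from sin θ sin δ cos φ₁ over cos δ − sin φ₁ sin φ₂.
λ₂ = 94.197° + 92.989° = 187.186°, normalized to (−180°, 180°] → -172.814°.
The forward bearing on arrival equals the back-azimuth from the destination plus 180°.
Back-azimuth from P₂ (36.688°, -172.814°) to P₁ (-8.643°, 94.197°), with Δλ' = λ₁ − λ₂ = 267.011°: atan2( sin Δλ' cos φ₁ , cos φ₂ sin φ₁ − sin φ₂ cos φ₁ cos Δλ' ) = 264.808°.
Final bearing = (264.808° + 180°) mod 360° = 84.808°.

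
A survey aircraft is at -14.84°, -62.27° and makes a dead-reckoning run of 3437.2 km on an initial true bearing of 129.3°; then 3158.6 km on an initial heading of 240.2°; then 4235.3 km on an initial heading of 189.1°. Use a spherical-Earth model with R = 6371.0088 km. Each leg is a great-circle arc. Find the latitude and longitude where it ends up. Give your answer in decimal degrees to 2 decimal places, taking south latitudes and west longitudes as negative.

latitude -78.37°, longitude -96.93°

Apply the spherical direct solution leg by leg, carrying full precision between legs.
Leg 1: from (-14.84°, -62.27°), δ = 3437.2/6371.0088 = 0.539506 rad, θ = 129.3° → φ = -32.29°, λ = -34.22°.
Leg 2: from (-32.29°, -34.22°), δ = 3158.6/6371.0088 = 0.495777 rad, θ = 240.2° → φ = -42.05°, λ = -67.99°.
Leg 3: from (-42.05°, -67.99°), δ = 4235.3/6371.0088 = 0.664777 rad, θ = 189.1° → φ = -78.37°, λ = -96.93°.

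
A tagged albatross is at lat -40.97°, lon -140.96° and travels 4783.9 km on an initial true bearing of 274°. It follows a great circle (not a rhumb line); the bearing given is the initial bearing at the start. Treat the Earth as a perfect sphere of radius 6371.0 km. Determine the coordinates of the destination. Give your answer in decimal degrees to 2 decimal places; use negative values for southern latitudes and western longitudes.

The arc subtends δ = 4783.9/6371 = 0.750887 rad at the centre.
With φ₁ = -40.97° = -0.715061 rad and θ = 274° = 4.782202 rad:
Destination latitude: φ₂ = arcsin( sin φ₁ cos δ + cos φ₁ sin δ cos θ ) = arcsin(-0.443409) = -26.32°.
For the longitude increment, Δλ = atan2( sin θ sin δ cos φ₁, cos δ − sin φ₁ sin φ₂ ) = atan2(-0.513908, 0.440357) = -49.41°.
λ₂ = -140.96° + -49.41° = -190.37°, normalized to (−180°, 180°] → 169.63°.

latitude -26.32°, longitude 169.63°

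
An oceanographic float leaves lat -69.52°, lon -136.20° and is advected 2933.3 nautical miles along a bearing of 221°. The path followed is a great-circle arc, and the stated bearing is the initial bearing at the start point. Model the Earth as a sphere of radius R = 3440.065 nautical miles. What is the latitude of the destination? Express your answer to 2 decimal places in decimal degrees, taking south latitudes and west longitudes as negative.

latitude -54.61°

Angular distance δ = d/R = 2933.3 / 3440.065 = 0.852687 rad.
Start latitude φ₁ = -1.213353 rad; initial bearing θ = 3.857178 rad.
sin φ₂ = sin φ₁ cos δ + cos φ₁ sin δ cos θ = (-0.936794)(0.657962) + (0.349880)(0.753051)(-0.754710) = -0.815224
φ₂ = asin(-0.815224) = -0.953116 rad = -54.61°.
For the longitude increment, Δλ = atan2( sin θ sin δ cos φ₁, cos δ − sin φ₁ sin φ₂ ) = atan2(-0.172857, -0.105736) = -121.45°.
λ₂ = -136.20° + -121.45° = -257.65°, normalized to (−180°, 180°] → 102.35°.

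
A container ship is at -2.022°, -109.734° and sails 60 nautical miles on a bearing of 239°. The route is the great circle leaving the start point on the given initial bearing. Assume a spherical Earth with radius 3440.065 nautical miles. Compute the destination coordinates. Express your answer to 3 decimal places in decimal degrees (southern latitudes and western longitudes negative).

latitude -2.536°, longitude -110.591°

The arc subtends δ = 60/3440.065 = 0.017442 rad at the centre.
Converting: φ₁ = -0.035291 rad, θ = 4.171337 rad.
sin φ₂ = sin φ₁ cos δ + cos φ₁ sin δ cos θ = (-0.035283)(0.999848) + (0.999377)(0.017441)(-0.515038) = -0.044255
φ₂ = asin(-0.044255) = -0.044269 rad = -2.536°.
For the longitude increment, Δλ = atan2( sin θ sin δ cos φ₁, cos δ − sin φ₁ sin φ₂ ) = atan2(-0.014940, 0.998286) = -0.857°.
λ₂ = -109.734° + -0.857° = -110.591°.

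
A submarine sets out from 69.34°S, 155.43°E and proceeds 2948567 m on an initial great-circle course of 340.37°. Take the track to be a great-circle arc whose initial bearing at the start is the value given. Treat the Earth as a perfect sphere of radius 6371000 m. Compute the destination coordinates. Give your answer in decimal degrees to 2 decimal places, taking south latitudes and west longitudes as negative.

Central angle δ = d/R = 0.462811 rad.
With φ₁ = -69.34° = -1.210211 rad and θ = 340.37° = 5.940577 rad:
Applying the spherical law of cosines for sides, sin φ₂ = sin φ₁ cos δ + cos φ₁ sin δ cos θ = -0.688889, so φ₂ = -43.54°.
For the longitude increment, Δλ = atan2( sin θ sin δ cos φ₁, cos δ − sin φ₁ sin φ₂ ) = atan2(-0.052919, 0.250214) = -11.94°.
Hence λ₂ = 155.43° + -11.94° = 143.49°.

latitude -43.54°, longitude 143.49°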